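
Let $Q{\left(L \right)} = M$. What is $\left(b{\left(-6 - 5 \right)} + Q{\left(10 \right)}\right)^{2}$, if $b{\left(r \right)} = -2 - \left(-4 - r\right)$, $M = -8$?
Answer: $289$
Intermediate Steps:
$Q{\left(L \right)} = -8$
$b{\left(r \right)} = 2 + r$ ($b{\left(r \right)} = -2 + \left(4 + r\right) = 2 + r$)
$\left(b{\left(-6 - 5 \right)} + Q{\left(10 \right)}\right)^{2} = \left(\left(2 - 11\right) - 8\right)^{2} = \left(-9 - 8\right)^{2} = \left(-17\right)^{2} = 289$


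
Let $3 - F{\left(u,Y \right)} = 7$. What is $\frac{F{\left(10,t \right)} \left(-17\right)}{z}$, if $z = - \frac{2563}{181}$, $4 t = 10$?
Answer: $- \frac{12308}{2563} \approx -4.8022$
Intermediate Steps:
$t = \frac{5}{2}$ ($t = \frac{1}{4} \cdot 10 = \frac{5}{2} \approx 2.5$)
$z = - \frac{2563}{181}$ ($z = \left(-2563\right) \frac{1}{181} = - \frac{2563}{181} \approx -14.16$)
$F{\left(u,Y \right)} = -4$ ($F{\left(u,Y \right)} = 3 - 7 = -4$)
$\frac{F{\left(10,t \right)} \left(-17\right)}{z} = \frac{\left(-4\right) \left(-17\right)}{- \frac{2563}{181}} = 68 \left(- \frac{181}{2563}\right) = - \frac{12308}{2563}$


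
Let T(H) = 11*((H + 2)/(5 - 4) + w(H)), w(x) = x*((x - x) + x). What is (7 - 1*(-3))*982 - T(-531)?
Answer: -3085932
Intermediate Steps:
w(x) = x**2 (w(x) = x*(0 + x) = x*x = x**2)
T(H) = 22 + 11*H + 11*H**2 (T(H) = 11*((H + 2)/(5 - 4) + H**2) = 11*((2 + H)/1 + H**2) = 11*((2 + H)*1 + H**2) = 11*((2 + H) + H**2) = 11*(2 + H + H**2) = 22 + 11*H + 11*H**2)
(7 - 1*(-3))*982 - T(-531) = (7 - 1*(-3))*982 - (22 + 11*(-531) + 11*(-531)**2) = (7 + 3)*982 - (22 - 5841 + 11*281961) = 10*982 - (22 - 5841 + 3101571) = 9820 - 1*3095752 = 9820 - 3095752 = -3085932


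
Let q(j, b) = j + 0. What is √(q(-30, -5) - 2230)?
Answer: 2*I*√565 ≈ 47.539*I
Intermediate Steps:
q(j, b) = j
√(q(-30, -5) - 2230) = √(-30 - 2230) = √(-2260) = 2*I*√565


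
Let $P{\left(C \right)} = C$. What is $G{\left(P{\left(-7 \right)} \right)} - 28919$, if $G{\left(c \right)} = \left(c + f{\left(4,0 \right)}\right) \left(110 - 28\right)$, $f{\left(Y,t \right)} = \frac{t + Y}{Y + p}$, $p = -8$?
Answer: $-29575$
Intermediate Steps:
$f{\left(Y,t \right)} = \frac{Y + t}{-8 + Y}$ ($f{\left(Y,t \right)} = \frac{t + Y}{Y - 8} = \frac{Y + t}{-8 + Y}$)
$G{\left(c \right)} = -82 + 82 c$ ($G{\left(c \right)} = \left(c + \frac{4 + 0}{-8 + 4}\right) \left(110 - 28\right) = \left(c + \frac{1}{-4} \cdot 4\right) 82 = \left(c - 1\right) 82 = \left(-1 + c\right) 82 = -82 + 82 c$)
$G{\left(P{\left(-7 \right)} \right)} - 28919 = \left(-82 + 82 \left(-7\right)\right) - 28919 = \left(-82 - 574\right) - 28919 = -656 - 28919 = -29575$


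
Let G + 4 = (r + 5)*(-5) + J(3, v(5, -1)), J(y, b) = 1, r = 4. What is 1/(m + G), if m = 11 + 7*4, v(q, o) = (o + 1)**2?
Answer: -1/9 ≈ -0.11111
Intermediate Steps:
v(q, o) = (1 + o)**2
m = 39 (m = 11 + 28 = 39)
G = -48 (G = -4 + ((4 + 5)*(-5) + 1) = -4 + (9*(-5) + 1) = -4 + (-45 + 1) = -4 - 44 = -48)
1/(m + G) = 1/(39 - 48) = 1/(-9) = -1/9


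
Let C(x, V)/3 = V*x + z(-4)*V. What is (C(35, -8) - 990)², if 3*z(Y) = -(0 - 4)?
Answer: 3467044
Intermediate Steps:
z(Y) = 4/3 (z(Y) = (-(0 - 4))/3 = (-1*(-4))/3 = (⅓)*4 = 4/3)
C(x, V) = 4*V + 3*V*x (C(x, V) = 3*(V*x + 4*V/3) = 3*(4*V/3 + V*x) = 4*V + 3*V*x)
(C(35, -8) - 990)² = (-8*(4 + 3*35) - 990)² = (-8*(4 + 105) - 990)² = (-8*109 - 990)² = (-872 - 990)² = (-1862)² = 3467044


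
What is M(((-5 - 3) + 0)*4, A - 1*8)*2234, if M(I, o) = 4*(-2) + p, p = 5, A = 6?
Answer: -6702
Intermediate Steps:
M(I, o) = -3 (M(I, o) = 4*(-2) + 5 = -8 + 5 = -3)
M(((-5 - 3) + 0)*4, A - 1*8)*2234 = -3*2234 = -6702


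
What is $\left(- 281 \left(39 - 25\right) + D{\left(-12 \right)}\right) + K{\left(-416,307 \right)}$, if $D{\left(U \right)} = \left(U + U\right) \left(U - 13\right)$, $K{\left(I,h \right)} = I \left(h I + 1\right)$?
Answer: $53124442$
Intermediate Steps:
$K{\left(I,h \right)} = I \left(1 + I h\right)$ ($K{\left(I,h \right)} = I \left(I h + 1\right) = I \left(1 + I h\right)$)
$D{\left(U \right)} = 2 U \left(-13 + U\right)$
$\left(- 281 \left(39 - 25\right) + D{\left(-12 \right)}\right) + K{\left(-416,307 \right)} = \left(- 281 \left(39 - 25\right) + 2 \left(-12\right) \left(-13 - 12\right)\right) - 416 \left(1 - 127712\right) = \left(\left(-281\right) 14 + 2 \left(-12\right) \left(-25\right)\right) - 416 \left(1 - 127712\right) = \left(-3934 + 600\right) - -53127776 = -3334 + 53127776 = 53124442$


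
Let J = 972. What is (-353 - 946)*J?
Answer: -1262628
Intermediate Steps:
(-353 - 946)*J = (-353 - 946)*972 = -1299*972 = -1262628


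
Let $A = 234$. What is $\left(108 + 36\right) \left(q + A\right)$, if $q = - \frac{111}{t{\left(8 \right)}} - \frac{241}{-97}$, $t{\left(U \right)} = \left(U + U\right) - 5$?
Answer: $\frac{34784928}{1067} \approx 32601.0$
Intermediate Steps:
$t{\left(U \right)} = -5 + 2 U$ ($t{\left(U \right)} = 2 U - 5 = -5 + 2 U$)
$q = - \frac{8116}{1067}$ ($q = - \frac{111}{-5 + 2 \cdot 8} - \frac{241}{-97} = - \frac{111}{-5 + 16} - - \frac{241}{97} = - \frac{111}{11} + \frac{241}{97} = - \frac{8116}{1067} \approx -7.6064$)
$\left(108 + 36\right) \left(q + A\right) = \left(108 + 36\right) \left(- \frac{8116}{1067} + 234\right) = 144 \cdot \frac{241562}{1067} = \frac{34784928}{1067}$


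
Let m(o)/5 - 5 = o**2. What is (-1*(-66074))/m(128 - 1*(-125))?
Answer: 33037/160035 ≈ 0.20644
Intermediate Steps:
m(o) = 25 + 5*o**2
(-1*(-66074))/m(128 - 1*(-125)) = (-1*(-66074))/(25 + 5*(128 - 1*(-125))**2) = 66074/(25 + 5*(128 + 125)**2) = 66074/(25 + 5*253**2) = 66074/(25 + 5*64009) = 66074/(25 + 320045) = 66074/320070 = 66074*(1/320070) = 33037/160035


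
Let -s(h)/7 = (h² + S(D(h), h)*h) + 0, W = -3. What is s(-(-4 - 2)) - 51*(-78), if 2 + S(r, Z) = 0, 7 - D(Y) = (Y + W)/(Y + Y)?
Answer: 3810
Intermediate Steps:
D(Y) = 7 - (-3 + Y)/(2*Y) (D(Y) = 7 - (Y - 3)/(Y + Y) = 7 - (-3 + Y)/(2*Y))
S(r, Z) = -2 (S(r, Z) = -2 + 0 = -2)
s(h) = -7*h² + 14*h (s(h) = -7*((h² - 2*h) + 0) = -7*(h² - 2*h) = -7*h² + 14*h)
s(-(-4 - 2)) - 51*(-78) = 7*(-(-4 - 2))*(2 - (-1)*(-4 - 2)) - 51*(-78) = 7*(-1*(-6))*(2 - (-1)*(-6)) + 3978 = 7*6*(2 - 1*6) + 3978 = 7*6*(2 - 6) + 3978 = 7*6*(-4) + 3978 = -168 + 3978 = 3810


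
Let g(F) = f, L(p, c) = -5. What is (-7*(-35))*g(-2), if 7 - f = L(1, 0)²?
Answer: -4410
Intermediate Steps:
f = -18 (f = 7 - 1*(-5)² = 7 - 1*25 = 7 - 25 = -18)
g(F) = -18
(-7*(-35))*g(-2) = -7*(-35)*(-18) = 245*(-18) = -4410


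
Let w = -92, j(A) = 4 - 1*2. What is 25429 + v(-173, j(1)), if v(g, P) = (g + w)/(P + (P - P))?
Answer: 50593/2 ≈ 25297.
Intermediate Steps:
j(A) = 2 (j(A) = 4 - 2 = 2)
v(g, P) = (-92 + g)/P (v(g, P) = (g - 92)/(P + (P - P)) = (-92 + g)/(P + 0) = (-92 + g)/P)
25429 + v(-173, j(1)) = 25429 + (-92 - 173)/2 = 25429 + (½)*(-265) = 25429 - 265/2 = 50593/2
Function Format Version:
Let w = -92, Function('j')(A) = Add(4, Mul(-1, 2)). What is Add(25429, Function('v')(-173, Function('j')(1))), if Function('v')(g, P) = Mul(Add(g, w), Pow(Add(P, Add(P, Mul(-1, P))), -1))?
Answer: Rational(50593, 2) ≈ 25297.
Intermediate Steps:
Function('j')(A) = 2 (Function('j')(A) = Add(4, -2) = 2)
Function('v')(g, P) = Mul(Pow(P, -1), Add(-92, g)) (Function('v')(g, P) = Mul(Add(g, -92), Pow(Add(P, Add(P, Mul(-1, P))), -1)) = Mul(Add(-92, g), Pow(Add(P, 0), -1)) = Mul(Add(-92, g), Pow(P, -1)) = Mul(Pow(P, -1), Add(-92, g)))
Add(25429, Function('v')(-173, Function('j')(1))) = Add(25429, Mul(Pow(2, -1), Add(-92, -173))) = Add(25429, Mul(Rational(1, 2), -265)) = Add(25429, Rational(-265, 2)) = Rational(50593, 2)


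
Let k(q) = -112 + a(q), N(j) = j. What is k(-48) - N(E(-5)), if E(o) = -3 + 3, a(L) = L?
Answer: -160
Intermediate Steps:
E(o) = 0
k(q) = -112 + q
k(-48) - N(E(-5)) = (-112 - 48) - 1*0 = -160 + 0 = -160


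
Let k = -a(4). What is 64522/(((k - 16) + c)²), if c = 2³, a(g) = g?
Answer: 32261/72 ≈ 448.07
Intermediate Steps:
c = 8
k = -4 (k = -1*4 = -4)
64522/(((k - 16) + c)²) = 64522/(((-4 - 16) + 8)²) = 64522/((-20 + 8)²) = 64522/((-12)²) = 64522/144 = 64522*(1/144) = 32261/72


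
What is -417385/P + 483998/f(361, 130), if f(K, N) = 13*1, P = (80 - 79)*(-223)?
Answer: 113357559/2899 ≈ 39102.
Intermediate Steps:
P = -223 (P = 1*(-223) = -223)
f(K, N) = 13
-417385/P + 483998/f(361, 130) = -417385/(-223) + 483998/13 = -417385*(-1/223) + 483998*(1/13) = 417385/223 + 483998/13 = 113357559/2899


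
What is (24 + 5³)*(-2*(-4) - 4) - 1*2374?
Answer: -1778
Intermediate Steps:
(24 + 5³)*(-2*(-4) - 4) - 1*2374 = (24 + 125)*(8 - 4) - 2374 = 149*4 - 2374 = 596 - 2374 = -1778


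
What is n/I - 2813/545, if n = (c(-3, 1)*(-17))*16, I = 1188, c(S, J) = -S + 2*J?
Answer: -1020761/161865 ≈ -6.3063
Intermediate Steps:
n = -1360 (n = ((-1*(-3) + 2*1)*(-17))*16 = ((3 + 2)*(-17))*16 = (5*(-17))*16 = -85*16 = -1360)
n/I - 2813/545 = -1360/1188 - 2813/545 = -1360*1/1188 - 2813*1/545 = -340/297 - 2813/545 = -1020761/161865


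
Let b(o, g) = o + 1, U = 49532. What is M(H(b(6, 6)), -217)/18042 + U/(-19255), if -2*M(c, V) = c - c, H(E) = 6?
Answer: -49532/19255 ≈ -2.5724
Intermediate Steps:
b(o, g) = 1 + o
M(c, V) = 0 (M(c, V) = -(c - c)/2 = -½*0 = 0)
M(H(b(6, 6)), -217)/18042 + U/(-19255) = 0/18042 + 49532/(-19255) = 0*(1/18042) + 49532*(-1/19255) = 0 - 49532/19255 = -49532/19255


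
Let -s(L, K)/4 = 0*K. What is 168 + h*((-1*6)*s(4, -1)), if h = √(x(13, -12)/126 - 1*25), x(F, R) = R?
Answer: 168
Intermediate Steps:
s(L, K) = 0 (s(L, K) = -0*K = -4*0 = 0)
h = I*√11067/21 (h = √(-12/126 - 1*25) = √(-12*1/126 - 25) = √(-2/21 - 25) = √(-527/21) = I*√11067/21 ≈ 5.0095*I)
168 + h*((-1*6)*s(4, -1)) = 168 + (I*√11067/21)*(-1*6*0) = 168 + (I*√11067/21)*(-6*0) = 168 + (I*√11067/21)*0 = 168 + 0 = 168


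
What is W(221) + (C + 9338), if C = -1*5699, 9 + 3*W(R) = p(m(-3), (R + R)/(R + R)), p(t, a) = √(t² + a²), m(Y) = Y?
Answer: 3636 + √10/3 ≈ 3637.1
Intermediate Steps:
p(t, a) = √(a² + t²)
W(R) = -3 + √10/3 (W(R) = -3 + √(((R + R)/(R + R))² + (-3)²)/3 = -3 + √(((2*R)/((2*R)))² + 9)/3 = -3 + √(((2*R)*(1/(2*R)))² + 9)/3 = -3 + √(1² + 9)/3 = -3 + √(1 + 9)/3 = -3 + √10/3)
C = -5699
W(221) + (C + 9338) = (-3 + √10/3) + (-5699 + 9338) = (-3 + √10/3) + 3639 = 3636 + √10/3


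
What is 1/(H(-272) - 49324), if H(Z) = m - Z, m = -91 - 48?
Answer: -1/49191 ≈ -2.0329e-5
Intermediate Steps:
m = -139
H(Z) = -139 - Z
1/(H(-272) - 49324) = 1/((-139 - 1*(-272)) - 49324) = 1/((-139 + 272) - 49324) = 1/(133 - 49324) = 1/(-49191) = -1/49191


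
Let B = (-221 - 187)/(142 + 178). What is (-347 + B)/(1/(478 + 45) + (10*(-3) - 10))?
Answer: 7285913/836760 ≈ 8.7073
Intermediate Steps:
B = -51/40 (B = -408/320 = -408*1/320 = -51/40 ≈ -1.2750)
(-347 + B)/(1/(478 + 45) + (10*(-3) - 10)) = (-347 - 51/40)/(1/(478 + 45) + (10*(-3) - 10)) = -13931/(40*(1/523 + (-30 - 10))) = -13931/(40*(1/523 - 40)) = -13931/(40*(-20919/523)) = -13931/40*(-523/20919) = 7285913/836760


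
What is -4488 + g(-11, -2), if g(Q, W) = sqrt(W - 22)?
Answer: -4488 + 2*I*sqrt(6) ≈ -4488.0 + 4.899*I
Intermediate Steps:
g(Q, W) = sqrt(-22 + W)
-4488 + g(-11, -2) = -4488 + sqrt(-22 - 2) = -4488 + sqrt(-24) = -4488 + 2*I*sqrt(6)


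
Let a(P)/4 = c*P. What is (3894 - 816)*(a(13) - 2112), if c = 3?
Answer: -6020568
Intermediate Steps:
a(P) = 12*P (a(P) = 4*(3*P) = 12*P)
(3894 - 816)*(a(13) - 2112) = (3894 - 816)*(12*13 - 2112) = 3078*(156 - 2112) = 3078*(-1956) = -6020568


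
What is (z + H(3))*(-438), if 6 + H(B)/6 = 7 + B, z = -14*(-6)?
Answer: -47304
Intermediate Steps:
z = 84
H(B) = 6 + 6*B (H(B) = -36 + 6*(7 + B) = -36 + (42 + 6*B) = 6 + 6*B)
(z + H(3))*(-438) = (84 + (6 + 6*3))*(-438) = (84 + (6 + 18))*(-438) = (84 + 24)*(-438) = 108*(-438) = -47304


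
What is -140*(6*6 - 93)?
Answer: 7980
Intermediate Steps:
-140*(6*6 - 93) = -140*(36 - 93) = -140*(-57) = 7980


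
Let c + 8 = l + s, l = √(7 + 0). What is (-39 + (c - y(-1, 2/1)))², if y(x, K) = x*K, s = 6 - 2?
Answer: (41 - √7)² ≈ 1471.0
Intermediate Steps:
s = 4
l = √7 ≈ 2.6458
y(x, K) = K*x
c = -4 + √7 (c = -8 + (√7 + 4) = -8 + (4 + √7) = -4 + √7 ≈ -1.3542)
(-39 + (c - y(-1, 2/1)))² = (-39 + ((-4 + √7) - 2/1*(-1)))² = (-39 + ((-4 + √7) - 2*1*(-1)))² = (-39 + ((-4 + √7) - 2*(-1)))² = (-39 + ((-4 + √7) - 1*(-2)))² = (-39 + ((-4 + √7) + 2))² = (-39 + (-2 + √7))² = (-41 + √7)²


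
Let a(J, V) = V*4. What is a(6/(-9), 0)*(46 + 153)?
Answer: 0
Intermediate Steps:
a(J, V) = 4*V
a(6/(-9), 0)*(46 + 153) = (4*0)*(46 + 153) = 0*199 = 0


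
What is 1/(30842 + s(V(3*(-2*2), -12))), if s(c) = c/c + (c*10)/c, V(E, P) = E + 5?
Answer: 1/30853 ≈ 3.2412e-5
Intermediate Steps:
V(E, P) = 5 + E
s(c) = 11 (s(c) = 1 + (10*c)/c = 1 + 10 = 11)
1/(30842 + s(V(3*(-2*2), -12))) = 1/(30842 + 11) = 1/30853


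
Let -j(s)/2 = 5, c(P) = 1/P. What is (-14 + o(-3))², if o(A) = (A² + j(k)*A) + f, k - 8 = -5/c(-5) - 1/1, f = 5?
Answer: 900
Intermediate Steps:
k = 32 (k = 8 + (-5/(1/(-5)) - 1/1) = 8 + (-5/(-⅕) - 1*1) = 8 + (-5*(-5) - 1) = 8 + (25 - 1) = 8 + 24 = 32)
j(s) = -10 (j(s) = -2*5 = -10)
o(A) = 5 + A² - 10*A (o(A) = (A² - 10*A) + 5 = 5 + A² - 10*A)
(-14 + o(-3))² = (-14 + (5 + (-3)² - 10*(-3)))² = (-14 + (5 + 9 + 30))² = (-14 + 44)² = 30² = 900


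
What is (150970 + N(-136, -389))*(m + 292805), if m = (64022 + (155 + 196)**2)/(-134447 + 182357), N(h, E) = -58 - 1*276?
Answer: 352198887650938/7985 ≈ 4.4108e+10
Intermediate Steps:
N(h, E) = -334 (N(h, E) = -58 - 276 = -334)
m = 187223/47910 (m = (64022 + 351**2)/47910 = (64022 + 123201)*(1/47910) = 187223*(1/47910) = 187223/47910 ≈ 3.9078)
(150970 + N(-136, -389))*(m + 292805) = (150970 - 334)*(187223/47910 + 292805) = 150636*(14028474773/47910) = 352198887650938/7985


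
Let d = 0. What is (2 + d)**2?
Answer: 4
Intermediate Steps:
(2 + d)**2 = (2 + 0)**2 = 2**2 = 4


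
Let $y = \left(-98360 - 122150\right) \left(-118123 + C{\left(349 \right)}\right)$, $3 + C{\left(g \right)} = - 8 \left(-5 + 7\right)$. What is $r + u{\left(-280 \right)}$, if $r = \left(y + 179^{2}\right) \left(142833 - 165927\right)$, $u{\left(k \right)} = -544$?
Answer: $-601633905902878$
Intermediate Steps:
$C{\left(g \right)} = -19$ ($C{\left(g \right)} = -3 - 8 \left(-5 + 7\right) = -3 - 16 = -19$)
$y = 26051492420$ ($y = \left(-98360 - 122150\right) \left(-118123 - 19\right) = \left(-220510\right) \left(-118142\right) = 26051492420$)
$r = -601633905902334$ ($r = \left(26051492420 + 179^{2}\right) \left(142833 - 165927\right) = \left(26051492420 + 32041\right) \left(-23094\right) = 26051524461 \left(-23094\right) = -601633905902334$)
$r + u{\left(-280 \right)} = -601633905902334 - 544 = -601633905902878$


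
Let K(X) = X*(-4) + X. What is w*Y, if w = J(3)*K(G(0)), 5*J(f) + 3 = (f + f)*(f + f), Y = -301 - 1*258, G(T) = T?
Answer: 0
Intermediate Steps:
Y = -559 (Y = -301 - 258 = -559)
K(X) = -3*X (K(X) = -4*X + X = -3*X)
J(f) = -3/5 + 4*f**2/5 (J(f) = -3/5 + ((f + f)*(f + f))/5 = -3/5 + ((2*f)*(2*f))/5 = -3/5 + (4*f**2)/5 = -3/5 + 4*f**2/5)
w = 0 (w = (-3/5 + (4/5)*3**2)*(-3*0) = (-3/5 + (4/5)*9)*0 = (-3/5 + 36/5)*0 = (33/5)*0 = 0)
w*Y = 0*(-559) = 0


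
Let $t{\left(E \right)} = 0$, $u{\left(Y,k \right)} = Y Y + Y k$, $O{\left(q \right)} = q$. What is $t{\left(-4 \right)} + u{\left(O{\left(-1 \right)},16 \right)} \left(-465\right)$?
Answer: $6975$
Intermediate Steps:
$u{\left(Y,k \right)} = Y^{2} + Y k$
$t{\left(-4 \right)} + u{\left(O{\left(-1 \right)},16 \right)} \left(-465\right) = 0 + - (-1 + 16) \left(-465\right) = 0 + \left(-1\right) 15 \left(-465\right) = 0 - -6975 = 0 + 6975 = 6975$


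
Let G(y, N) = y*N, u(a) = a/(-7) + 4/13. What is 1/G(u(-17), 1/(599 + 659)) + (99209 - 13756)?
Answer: 21392275/249 ≈ 85913.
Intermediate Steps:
u(a) = 4/13 - a/7 (u(a) = a*(-1/7) + 4*(1/13) = -a/7 + 4/13 = 4/13 - a/7)
G(y, N) = N*y
1/G(u(-17), 1/(599 + 659)) + (99209 - 13756) = 1/((4/13 - 1/7*(-17))/(599 + 659)) + (99209 - 13756) = 1/((4/13 + 17/7)/1258) + 85453 = 1/((1/1258)*(249/91)) + 85453 = 1/(249/114478) + 85453 = 114478/249 + 85453 = 21392275/249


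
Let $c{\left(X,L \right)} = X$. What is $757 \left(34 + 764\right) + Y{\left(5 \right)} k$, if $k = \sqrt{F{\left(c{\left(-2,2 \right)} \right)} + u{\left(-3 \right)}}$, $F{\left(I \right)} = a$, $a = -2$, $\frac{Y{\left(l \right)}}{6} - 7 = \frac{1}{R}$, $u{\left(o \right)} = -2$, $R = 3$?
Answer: $604086 + 88 i \approx 6.0409 \cdot 10^{5} + 88.0 i$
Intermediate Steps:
$Y{\left(l \right)} = 44$ ($Y{\left(l \right)} = 42 + \frac{6}{3} = 42 + 6 \cdot \frac{1}{3} = 42 + 2 = 44$)
$F{\left(I \right)} = -2$
$k = 2 i$ ($k = \sqrt{-2 - 2} = \sqrt{-4} = 2 i \approx 2.0 i$)
$757 \left(34 + 764\right) + Y{\left(5 \right)} k = 757 \left(34 + 764\right) + 44 \cdot 2 i = 757 \cdot 798 + 88 i = 604086 + 88 i$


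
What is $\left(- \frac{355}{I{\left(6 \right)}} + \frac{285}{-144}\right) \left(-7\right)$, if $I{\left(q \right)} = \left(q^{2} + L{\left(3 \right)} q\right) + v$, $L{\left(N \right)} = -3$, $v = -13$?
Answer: $\frac{24521}{48} \approx 510.85$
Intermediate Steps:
$I{\left(q \right)} = -13 + q^{2} - 3 q$ ($I{\left(q \right)} = \left(q^{2} - 3 q\right) - 13 = -13 + q^{2} - 3 q$)
$\left(- \frac{355}{I{\left(6 \right)}} + \frac{285}{-144}\right) \left(-7\right) = \left(- \frac{355}{-13 + 6^{2} - 18} + \frac{285}{-144}\right) \left(-7\right) = \left(- \frac{355}{-13 + 36 - 18} + 285 \left(- \frac{1}{144}\right)\right) \left(-7\right) = \left(- \frac{355}{5} - \frac{95}{48}\right) \left(-7\right) = \left(\left(-355\right) \frac{1}{5} - \frac{95}{48}\right) \left(-7\right) = \left(-71 - \frac{95}{48}\right) \left(-7\right) = \left(- \frac{3503}{48}\right) \left(-7\right) = \frac{24521}{48}$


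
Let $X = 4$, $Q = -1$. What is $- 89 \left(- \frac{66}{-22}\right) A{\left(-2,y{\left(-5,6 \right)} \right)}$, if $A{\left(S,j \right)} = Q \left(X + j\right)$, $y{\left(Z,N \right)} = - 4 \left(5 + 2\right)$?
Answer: $-6408$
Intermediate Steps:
$y{\left(Z,N \right)} = -28$ ($y{\left(Z,N \right)} = \left(-4\right) 7 = -28$)
$A{\left(S,j \right)} = -4 - j$ ($A{\left(S,j \right)} = - (4 + j) = -4 - j$)
$- 89 \left(- \frac{66}{-22}\right) A{\left(-2,y{\left(-5,6 \right)} \right)} = - 89 \left(- \frac{66}{-22}\right) \left(-4 - -28\right) = - 89 \left(\left(-66\right) \left(- \frac{1}{22}\right)\right) \left(-4 + 28\right) = \left(-89\right) 3 \cdot 24 = \left(-267\right) 24 = -6408$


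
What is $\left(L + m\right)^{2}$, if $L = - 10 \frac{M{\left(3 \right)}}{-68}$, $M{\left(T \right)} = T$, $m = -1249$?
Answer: $\frac{1802087401}{1156} \approx 1.5589 \cdot 10^{6}$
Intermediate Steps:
$L = \frac{15}{34}$ ($L = - 10 \frac{3}{-68} = - 10 \cdot 3 \left(- \frac{1}{68}\right) = \left(-10\right) \left(- \frac{3}{68}\right) = \frac{15}{34} \approx 0.44118$)
$\left(L + m\right)^{2} = \left(\frac{15}{34} - 1249\right)^{2} = \left(- \frac{42451}{34}\right)^{2} = \frac{1802087401}{1156}$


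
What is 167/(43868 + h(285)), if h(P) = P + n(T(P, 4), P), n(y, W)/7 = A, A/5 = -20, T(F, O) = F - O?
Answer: 167/43453 ≈ 0.0038432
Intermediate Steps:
A = -100 (A = 5*(-20) = -100)
n(y, W) = -700 (n(y, W) = 7*(-100) = -700)
h(P) = -700 + P (h(P) = P - 700 = -700 + P)
167/(43868 + h(285)) = 167/(43868 + (-700 + 285)) = 167/(43868 - 415) = 167/43453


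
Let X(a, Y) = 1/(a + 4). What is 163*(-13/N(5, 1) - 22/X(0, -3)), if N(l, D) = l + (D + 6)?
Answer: -174247/12 ≈ -14521.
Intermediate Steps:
N(l, D) = 6 + D + l (N(l, D) = l + (6 + D) = 6 + D + l)
X(a, Y) = 1/(4 + a)
163*(-13/N(5, 1) - 22/X(0, -3)) = 163*(-13/(6 + 1 + 5) - 22/(1/(4 + 0))) = 163*(-13/12 - 22/(1/4)) = 163*(-13*1/12 - 22/1/4) = 163*(-13/12 - 22*4) = 163*(-13/12 - 88) = 163*(-1069/12) = -174247/12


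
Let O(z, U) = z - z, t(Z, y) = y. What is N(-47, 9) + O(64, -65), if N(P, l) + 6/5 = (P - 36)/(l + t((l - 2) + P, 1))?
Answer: -19/2 ≈ -9.5000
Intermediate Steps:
N(P, l) = -6/5 + (-36 + P)/(1 + l) (N(P, l) = -6/5 + (P - 36)/(l + 1) = -6/5 + (-36 + P)/(1 + l))
O(z, U) = 0
N(-47, 9) + O(64, -65) = (-186 - 6*9 + 5*(-47))/(5*(1 + 9)) + 0 = (1/5)*(-186 - 54 - 235)/10 + 0 = (1/5)*(1/10)*(-475) + 0 = -19/2 + 0 = -19/2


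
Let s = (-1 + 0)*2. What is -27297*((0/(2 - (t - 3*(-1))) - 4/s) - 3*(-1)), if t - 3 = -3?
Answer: -136485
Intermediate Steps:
t = 0 (t = 3 - 3 = 0)
s = -2 (s = -1*2 = -2)
-27297*((0/(2 - (t - 3*(-1))) - 4/s) - 3*(-1)) = -27297*((0/(2 - (0 - 3*(-1))) - 4/(-2)) - 3*(-1)) = -27297*((0/(2 - (0 + 3)) - 4*(-½)) + 3) = -27297*((0/(2 - 1*3) + 2) + 3) = -27297*((0/(2 - 3) + 2) + 3) = -27297*((0/(-1) + 2) + 3) = -27297*((0*(-1) + 2) + 3) = -27297*((0 + 2) + 3) = -27297*(2 + 3) = -27297*5 = -136485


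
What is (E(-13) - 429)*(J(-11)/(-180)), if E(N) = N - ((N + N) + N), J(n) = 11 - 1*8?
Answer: 403/60 ≈ 6.7167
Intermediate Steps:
J(n) = 3 (J(n) = 11 - 8 = 3)
E(N) = -2*N (E(N) = N - (2*N + N) = N - 3*N = -2*N)
(E(-13) - 429)*(J(-11)/(-180)) = (-2*(-13) - 429)*(3/(-180)) = (26 - 429)*(3*(-1/180)) = -403*(-1/60) = 403/60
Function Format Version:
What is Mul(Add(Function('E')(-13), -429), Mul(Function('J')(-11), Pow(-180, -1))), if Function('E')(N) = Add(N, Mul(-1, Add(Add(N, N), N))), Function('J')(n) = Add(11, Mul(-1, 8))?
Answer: Rational(403, 60) ≈ 6.7167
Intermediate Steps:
Function('J')(n) = 3 (Function('J')(n) = Add(11, -8) = 3)
Function('E')(N) = Mul(-2, N) (Function('E')(N) = Add(N, Mul(-1, Add(Mul(2, N), N))) = Add(N, Mul(-1, Mul(3, N))) = Add(N, Mul(-3, N)) = Mul(-2, N))
Mul(Add(Function('E')(-13), -429), Mul(Function('J')(-11), Pow(-180, -1))) = Mul(Add(Mul(-2, -13), -429), Mul(3, Pow(-180, -1))) = Mul(Add(26, -429), Mul(3, Rational(-1, 180))) = Mul(-403, Rational(-1, 60)) = Rational(403, 60)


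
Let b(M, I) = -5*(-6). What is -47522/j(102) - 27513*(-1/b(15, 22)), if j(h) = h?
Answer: 230111/510 ≈ 451.20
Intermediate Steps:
b(M, I) = 30
-47522/j(102) - 27513*(-1/b(15, 22)) = -47522/102 - 27513/((-1*30)) = -47522*1/102 - 27513/(-30) = -23761/51 - 27513*(-1/30) = -23761/51 + 9171/10 = 230111/510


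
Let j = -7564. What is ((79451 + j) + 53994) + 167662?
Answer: 293543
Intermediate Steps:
((79451 + j) + 53994) + 167662 = ((79451 - 7564) + 53994) + 167662 = (71887 + 53994) + 167662 = 125881 + 167662 = 293543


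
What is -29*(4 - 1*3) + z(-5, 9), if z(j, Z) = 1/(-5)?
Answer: -146/5 ≈ -29.200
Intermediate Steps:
z(j, Z) = -1/5
-29*(4 - 1*3) + z(-5, 9) = -29*(4 - 1*3) - 1/5 = -29*(4 - 3) - 1/5 = -29*1 - 1/5 = -29 - 1/5 = -146/5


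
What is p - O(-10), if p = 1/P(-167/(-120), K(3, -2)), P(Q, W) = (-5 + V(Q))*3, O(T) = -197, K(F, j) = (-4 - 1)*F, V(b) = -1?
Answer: 3545/18 ≈ 196.94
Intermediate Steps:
K(F, j) = -5*F
P(Q, W) = -18 (P(Q, W) = (-5 - 1)*3 = -6*3 = -18)
p = -1/18 (p = 1/(-18) = -1/18 ≈ -0.055556)
p - O(-10) = -1/18 - 1*(-197) = -1/18 + 197 = 3545/18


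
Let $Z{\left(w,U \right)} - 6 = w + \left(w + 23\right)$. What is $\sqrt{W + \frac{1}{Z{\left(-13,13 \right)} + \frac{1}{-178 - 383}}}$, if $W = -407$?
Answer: $\frac{11 i \sqrt{11306}}{58} \approx 20.166 i$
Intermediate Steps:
$Z{\left(w,U \right)} = 29 + 2 w$ ($Z{\left(w,U \right)} = 6 + \left(w + \left(w + 23\right)\right) = 6 + \left(w + \left(23 + w\right)\right) = 6 + \left(23 + 2 w\right) = 29 + 2 w$)
$\sqrt{W + \frac{1}{Z{\left(-13,13 \right)} + \frac{1}{-178 - 383}}} = \sqrt{-407 + \frac{1}{\left(29 + 2 \left(-13\right)\right) + \frac{1}{-178 - 383}}} = \sqrt{-407 + \frac{1}{\left(29 - 26\right) + \frac{1}{-561}}} = \sqrt{-407 + \frac{1}{3 - \frac{1}{561}}} = \sqrt{-407 + \frac{1}{\frac{1682}{561}}} = \sqrt{-407 + \frac{561}{1682}} = \sqrt{- \frac{684013}{1682}} = \frac{11 i \sqrt{11306}}{58}$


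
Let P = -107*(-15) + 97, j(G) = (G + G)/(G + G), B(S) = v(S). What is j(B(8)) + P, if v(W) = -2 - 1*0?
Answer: 1703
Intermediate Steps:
v(W) = -2 (v(W) = -2 + 0 = -2)
B(S) = -2
j(G) = 1 (j(G) = (2*G)/((2*G)) = (2*G)*(1/(2*G)) = 1)
P = 1702 (P = 1605 + 97 = 1702)
j(B(8)) + P = 1 + 1702 = 1703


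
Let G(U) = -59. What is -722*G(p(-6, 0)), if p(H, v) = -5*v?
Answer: 42598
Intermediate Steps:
-722*G(p(-6, 0)) = -722*(-59) = 42598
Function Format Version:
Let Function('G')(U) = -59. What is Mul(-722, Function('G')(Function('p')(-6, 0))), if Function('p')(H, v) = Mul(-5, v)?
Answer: 42598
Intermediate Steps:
Mul(-722, Function('G')(Function('p')(-6, 0))) = Mul(-722, -59) = 42598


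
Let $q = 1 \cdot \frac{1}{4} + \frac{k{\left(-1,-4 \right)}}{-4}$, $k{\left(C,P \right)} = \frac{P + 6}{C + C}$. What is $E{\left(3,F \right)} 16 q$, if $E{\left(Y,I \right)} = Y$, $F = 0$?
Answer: $24$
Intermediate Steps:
$k{\left(C,P \right)} = \frac{6 + P}{2 C}$
$q = \frac{1}{2}$ ($q = 1 \cdot \frac{1}{4} + \frac{\frac{1}{2} \frac{1}{-1} \left(6 - 4\right)}{-4} = 1 \cdot \frac{1}{4} + \frac{1}{2} \left(-1\right) 2 \left(- \frac{1}{4}\right) = \frac{1}{4} - - \frac{1}{4} = \frac{1}{4} + \frac{1}{4} = \frac{1}{2} \approx 0.5$)
$E{\left(3,F \right)} 16 q = 3 \cdot 16 \cdot \frac{1}{2} = 48 \cdot \frac{1}{2} = 24$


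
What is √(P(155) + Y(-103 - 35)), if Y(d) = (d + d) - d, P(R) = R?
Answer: √17 ≈ 4.1231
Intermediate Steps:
Y(d) = d (Y(d) = 2*d - d = d)
√(P(155) + Y(-103 - 35)) = √(155 + (-103 - 35)) = √(155 - 138) = √17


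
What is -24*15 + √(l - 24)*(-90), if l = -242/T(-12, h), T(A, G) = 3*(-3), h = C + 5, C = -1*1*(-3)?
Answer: -360 - 30*√26 ≈ -512.97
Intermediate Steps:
C = 3 (C = -1*(-3) = 3)
h = 8 (h = 3 + 5 = 8)
T(A, G) = -9
l = 242/9 (l = -242/(-9) = -242*(-⅑) = 242/9 ≈ 26.889)
-24*15 + √(l - 24)*(-90) = -24*15 + √(242/9 - 24)*(-90) = -360 + √(26/9)*(-90) = -360 + (√26/3)*(-90) = -360 - 30*√26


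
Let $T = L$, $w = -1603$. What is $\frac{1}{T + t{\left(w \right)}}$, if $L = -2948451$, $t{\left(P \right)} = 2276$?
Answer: $- \frac{1}{2946175} \approx -3.3942 \cdot 10^{-7}$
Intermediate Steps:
$T = -2948451$
$\frac{1}{T + t{\left(w \right)}} = \frac{1}{-2948451 + 2276} = \frac{1}{-2946175} = - \frac{1}{2946175}$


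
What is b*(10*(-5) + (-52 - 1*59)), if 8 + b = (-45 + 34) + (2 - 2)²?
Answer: 3059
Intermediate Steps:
b = -19 (b = -8 + ((-45 + 34) + (2 - 2)²) = -8 + (-11 + 0²) = -8 + (-11 + 0) = -8 - 11 = -19)
b*(10*(-5) + (-52 - 1*59)) = -19*(10*(-5) + (-52 - 1*59)) = -19*(-50 + (-52 - 59)) = -19*(-50 - 111) = -19*(-161) = 3059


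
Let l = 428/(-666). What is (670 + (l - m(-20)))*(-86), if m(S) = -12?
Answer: -19512712/333 ≈ -58597.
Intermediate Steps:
l = -214/333 (l = 428*(-1/666) = -214/333 ≈ -0.64264)
(670 + (l - m(-20)))*(-86) = (670 + (-214/333 - 1*(-12)))*(-86) = (670 + (-214/333 + 12))*(-86) = (670 + 3782/333)*(-86) = (226892/333)*(-86) = -19512712/333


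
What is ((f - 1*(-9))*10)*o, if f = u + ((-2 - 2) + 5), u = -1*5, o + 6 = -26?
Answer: -1600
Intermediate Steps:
o = -32 (o = -6 - 26 = -32)
u = -5
f = -4 (f = -5 + ((-2 - 2) + 5) = -5 + (-4 + 5) = -5 + 1 = -4)
((f - 1*(-9))*10)*o = ((-4 - 1*(-9))*10)*(-32) = ((-4 + 9)*10)*(-32) = (5*10)*(-32) = 50*(-32) = -1600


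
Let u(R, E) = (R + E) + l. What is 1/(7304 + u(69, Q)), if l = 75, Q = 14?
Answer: 1/7462 ≈ 0.00013401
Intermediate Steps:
u(R, E) = 75 + E + R (u(R, E) = (R + E) + 75 = (E + R) + 75 = 75 + E + R)
1/(7304 + u(69, Q)) = 1/(7304 + (75 + 14 + 69)) = 1/(7304 + 158) = 1/7462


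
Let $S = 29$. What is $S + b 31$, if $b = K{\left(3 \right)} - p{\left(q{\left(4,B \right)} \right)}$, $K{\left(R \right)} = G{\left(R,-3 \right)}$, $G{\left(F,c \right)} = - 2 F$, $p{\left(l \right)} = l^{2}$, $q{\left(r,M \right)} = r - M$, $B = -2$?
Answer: $-1273$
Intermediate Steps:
$K{\left(R \right)} = - 2 R$
$b = -42$ ($b = \left(-2\right) 3 - \left(4 - -2\right)^{2} = -6 - \left(4 + 2\right)^{2} = -6 - 6^{2} = -6 - 36 = -42$)
$S + b 31 = 29 - 1302 = -1273$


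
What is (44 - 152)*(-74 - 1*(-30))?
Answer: 4752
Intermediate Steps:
(44 - 152)*(-74 - 1*(-30)) = -108*(-74 + 30) = -108*(-44) = 4752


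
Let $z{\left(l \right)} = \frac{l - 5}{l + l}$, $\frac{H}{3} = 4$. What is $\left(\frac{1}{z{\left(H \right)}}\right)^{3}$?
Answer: $\frac{13824}{343} \approx 40.303$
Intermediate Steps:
$H = 12$ ($H = 3 \cdot 4 = 12$)
$z{\left(l \right)} = \frac{-5 + l}{2 l}$
$\left(\frac{1}{z{\left(H \right)}}\right)^{3} = \left(\frac{1}{\frac{1}{2} \cdot \frac{1}{12} \left(-5 + 12\right)}\right)^{3} = \left(\frac{1}{\frac{1}{2} \cdot \frac{1}{12} \cdot 7}\right)^{3} = \left(\frac{1}{\frac{7}{24}}\right)^{3} = \left(\frac{24}{7}\right)^{3} = \frac{13824}{343}$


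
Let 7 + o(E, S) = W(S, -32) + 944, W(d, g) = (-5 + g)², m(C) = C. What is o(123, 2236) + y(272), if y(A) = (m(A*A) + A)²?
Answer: 5513955842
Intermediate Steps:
y(A) = (A + A²)² (y(A) = (A*A + A)² = (A² + A)² = (A + A²)²)
o(E, S) = 2306 (o(E, S) = -7 + ((-5 - 32)² + 944) = -7 + ((-37)² + 944) = -7 + (1369 + 944) = -7 + 2313 = 2306)
o(123, 2236) + y(272) = 2306 + 272²*(1 + 272)² = 2306 + 73984*273² = 2306 + 73984*74529 = 2306 + 5513953536 = 5513955842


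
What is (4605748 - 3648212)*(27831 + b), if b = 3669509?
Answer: 3540336154240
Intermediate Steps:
(4605748 - 3648212)*(27831 + b) = (4605748 - 3648212)*(27831 + 3669509) = 957536*3697340 = 3540336154240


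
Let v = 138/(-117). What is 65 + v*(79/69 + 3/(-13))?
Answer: 97225/1521 ≈ 63.922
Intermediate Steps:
v = -46/39 (v = 138*(-1/117) = -46/39 ≈ -1.1795)
65 + v*(79/69 + 3/(-13)) = 65 - 46*(79/69 + 3/(-13))/39 = 65 - 46*(79*(1/69) + 3*(-1/13))/39 = 65 - 46*(79/69 - 3/13)/39 = 65 - 46/39*820/897 = 65 - 1640/1521 = 97225/1521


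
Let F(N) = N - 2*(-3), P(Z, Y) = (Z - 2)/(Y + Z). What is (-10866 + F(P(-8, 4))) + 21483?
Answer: 21251/2 ≈ 10626.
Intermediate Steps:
P(Z, Y) = (-2 + Z)/(Y + Z)
F(N) = 6 + N (F(N) = N + 6 = 6 + N)
(-10866 + F(P(-8, 4))) + 21483 = (-10866 + (6 + (-2 - 8)/(4 - 8))) + 21483 = (-10866 + (6 - 10/(-4))) + 21483 = (-10866 + (6 - ¼*(-10))) + 21483 = (-10866 + (6 + 5/2)) + 21483 = (-10866 + 17/2) + 21483 = -21715/2 + 21483 = 21251/2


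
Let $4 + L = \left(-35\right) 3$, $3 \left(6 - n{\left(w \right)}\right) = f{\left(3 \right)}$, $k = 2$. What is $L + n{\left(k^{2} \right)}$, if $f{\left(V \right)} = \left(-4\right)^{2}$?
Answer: $- \frac{325}{3} \approx -108.33$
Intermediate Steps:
$f{\left(V \right)} = 16$
$n{\left(w \right)} = \frac{2}{3}$ ($n{\left(w \right)} = 6 - \frac{16}{3} = \frac{2}{3}$)
$L = -109$ ($L = -4 - 105 = -109$)
$L + n{\left(k^{2} \right)} = -109 + \frac{2}{3} = - \frac{325}{3}$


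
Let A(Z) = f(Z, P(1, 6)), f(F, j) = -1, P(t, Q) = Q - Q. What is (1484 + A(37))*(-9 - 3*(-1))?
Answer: -8898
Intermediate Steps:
P(t, Q) = 0
A(Z) = -1
(1484 + A(37))*(-9 - 3*(-1)) = (1484 - 1)*(-9 - 3*(-1)) = 1483*(-9 + 3) = 1483*(-6) = -8898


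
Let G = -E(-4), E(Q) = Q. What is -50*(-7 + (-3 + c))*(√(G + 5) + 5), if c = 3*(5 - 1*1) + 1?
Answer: -1200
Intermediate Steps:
G = 4 (G = -1*(-4) = 4)
c = 13 (c = 3*(5 - 1) + 1 = 3*4 + 1 = 12 + 1 = 13)
-50*(-7 + (-3 + c))*(√(G + 5) + 5) = -50*(-7 + (-3 + 13))*(√(4 + 5) + 5) = -50*(-7 + 10)*(√9 + 5) = -150*(3 + 5) = -150*8 = -50*24 = -1200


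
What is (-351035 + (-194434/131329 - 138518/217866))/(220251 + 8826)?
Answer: -456541703188148/297926341356699 ≈ -1.5324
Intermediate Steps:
(-351035 + (-194434/131329 - 138518/217866))/(220251 + 8826) = (-351035 + (-194434*1/131329 - 138518*1/217866))/229077 = (-351035 + (-194434/131329 - 69259/108933))*(1/229077) = (-351035 - 2752363103/1300551087)*(1/229077) = -456541703188148/1300551087*1/229077 = -456541703188148/297926341356699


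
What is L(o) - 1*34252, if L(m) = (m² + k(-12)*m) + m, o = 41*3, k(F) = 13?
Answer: -17401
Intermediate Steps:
o = 123
L(m) = m² + 14*m (L(m) = (m² + 13*m) + m = m² + 14*m)
L(o) - 1*34252 = 123*(14 + 123) - 1*34252 = 123*137 - 34252 = 16851 - 34252 = -17401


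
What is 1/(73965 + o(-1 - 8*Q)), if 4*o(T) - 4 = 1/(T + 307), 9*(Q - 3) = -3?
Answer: 3416/252667859 ≈ 1.3520e-5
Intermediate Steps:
Q = 8/3 (Q = 3 + (⅑)*(-3) = 3 - ⅓ = 8/3 ≈ 2.6667)
o(T) = 1 + 1/(4*(307 + T)) (o(T) = 1 + 1/(4*(T + 307)) = 1 + 1/(4*(307 + T)))
1/(73965 + o(-1 - 8*Q)) = 1/(73965 + (1229/4 + (-1 - 8*8/3))/(307 + (-1 - 8*8/3))) = 1/(73965 + (1229/4 + (-1 - 64/3))/(307 + (-1 - 64/3))) = 1/(73965 + (1229/4 - 67/3)/(307 - 67/3)) = 1/(73965 + (3419/12)/(854/3)) = 1/(73965 + (3/854)*(3419/12)) = 1/(73965 + 3419/3416) = 1/(252667859/3416) = 3416/252667859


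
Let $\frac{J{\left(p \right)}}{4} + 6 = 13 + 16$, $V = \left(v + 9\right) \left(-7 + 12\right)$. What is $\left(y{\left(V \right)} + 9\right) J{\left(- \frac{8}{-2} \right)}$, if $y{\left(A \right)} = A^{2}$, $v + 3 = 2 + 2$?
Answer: $230828$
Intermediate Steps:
$v = 1$ ($v = -3 + \left(2 + 2\right) = -3 + 4 = 1$)
$V = 50$ ($V = \left(1 + 9\right) \left(-7 + 12\right) = 10 \cdot 5 = 50$)
$J{\left(p \right)} = 92$ ($J{\left(p \right)} = -24 + 4 \left(13 + 16\right) = -24 + 4 \cdot 29 = -24 + 116 = 92$)
$\left(y{\left(V \right)} + 9\right) J{\left(- \frac{8}{-2} \right)} = \left(50^{2} + 9\right) 92 = \left(2500 + 9\right) 92 = 2509 \cdot 92 = 230828$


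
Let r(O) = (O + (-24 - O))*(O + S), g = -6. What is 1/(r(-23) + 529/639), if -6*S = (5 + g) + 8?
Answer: 639/371149 ≈ 0.0017217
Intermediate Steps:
S = -7/6 (S = -((5 - 6) + 8)/6 = -(-1 + 8)/6 = -⅙*7 = -7/6 ≈ -1.1667)
r(O) = 28 - 24*O (r(O) = (O + (-24 - O))*(O - 7/6) = -24*(-7/6 + O) = 28 - 24*O)
1/(r(-23) + 529/639) = 1/((28 - 24*(-23)) + 529/639) = 1/((28 + 552) + 529*(1/639)) = 1/(580 + 529/639) = 1/(371149/639) = 639/371149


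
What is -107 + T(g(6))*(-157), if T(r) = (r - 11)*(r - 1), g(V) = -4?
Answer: -11882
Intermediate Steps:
T(r) = (-1 + r)*(-11 + r) (T(r) = (-11 + r)*(-1 + r) = (-1 + r)*(-11 + r))
-107 + T(g(6))*(-157) = -107 + (11 + (-4)**2 - 12*(-4))*(-157) = -107 + (11 + 16 + 48)*(-157) = -107 + 75*(-157) = -107 - 11775 = -11882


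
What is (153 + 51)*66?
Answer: 13464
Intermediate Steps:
(153 + 51)*66 = 204*66 = 13464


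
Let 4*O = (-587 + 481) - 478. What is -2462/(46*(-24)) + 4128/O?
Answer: -1049465/40296 ≈ -26.044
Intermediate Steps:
O = -146 (O = ((-587 + 481) - 478)/4 = (-106 - 478)/4 = (¼)*(-584) = -146)
-2462/(46*(-24)) + 4128/O = -2462/(46*(-24)) + 4128/(-146) = -2462/(-1104) + 4128*(-1/146) = -2462*(-1/1104) - 2064/73 = 1231/552 - 2064/73 = -1049465/40296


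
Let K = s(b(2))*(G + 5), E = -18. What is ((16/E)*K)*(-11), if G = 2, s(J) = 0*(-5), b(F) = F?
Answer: 0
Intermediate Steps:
s(J) = 0
K = 0 (K = 0*(2 + 5) = 0*7 = 0)
((16/E)*K)*(-11) = ((16/(-18))*0)*(-11) = ((16*(-1/18))*0)*(-11) = -8/9*0*(-11) = 0*(-11) = 0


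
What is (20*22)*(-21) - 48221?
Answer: -57461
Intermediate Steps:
(20*22)*(-21) - 48221 = 440*(-21) - 48221 = -9240 - 48221 = -57461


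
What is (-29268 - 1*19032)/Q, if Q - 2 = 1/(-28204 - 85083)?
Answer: -237902700/9851 ≈ -24150.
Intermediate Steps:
Q = 226573/113287 (Q = 2 + 1/(-28204 - 85083) = 2 + 1/(-113287) = 2 - 1/113287 = 226573/113287 ≈ 2.0000)
(-29268 - 1*19032)/Q = (-29268 - 1*19032)/(226573/113287) = (-29268 - 19032)*(113287/226573) = -48300*113287/226573 = -237902700/9851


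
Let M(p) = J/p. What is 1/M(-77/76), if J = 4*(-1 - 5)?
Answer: 77/1824 ≈ 0.042215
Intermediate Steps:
J = -24 (J = 4*(-6) = -24)
M(p) = -24/p
1/M(-77/76) = 1/(-24/((-77/76))) = 1/(-24/((-77*1/76))) = 1/(-24/(-77/76)) = 1/(-24*(-76/77)) = 1/(1824/77) = 77/1824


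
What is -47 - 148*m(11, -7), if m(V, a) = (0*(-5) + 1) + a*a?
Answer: -7447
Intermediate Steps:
m(V, a) = 1 + a² (m(V, a) = (0 + 1) + a² = 1 + a²)
-47 - 148*m(11, -7) = -47 - 148*(1 + (-7)²) = -47 - 148*(1 + 49) = -47 - 148*50 = -47 - 7400 = -7447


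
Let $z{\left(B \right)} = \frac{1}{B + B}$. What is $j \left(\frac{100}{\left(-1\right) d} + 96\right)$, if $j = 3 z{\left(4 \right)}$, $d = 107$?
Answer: $\frac{7629}{214} \approx 35.65$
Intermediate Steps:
$z{\left(B \right)} = \frac{1}{2 B}$
$j = \frac{3}{8}$ ($j = 3 \frac{1}{2 \cdot 4} = 3 \cdot \frac{1}{2} \cdot \frac{1}{4} = 3 \cdot \frac{1}{8} = \frac{3}{8} \approx 0.375$)
$j \left(\frac{100}{\left(-1\right) d} + 96\right) = \frac{3 \left(\frac{100}{\left(-1\right) 107} + 96\right)}{8} = \frac{3 \left(\frac{100}{-107} + 96\right)}{8} = \frac{3 \left(100 \left(- \frac{1}{107}\right) + 96\right)}{8} = \frac{3 \left(- \frac{100}{107} + 96\right)}{8} = \frac{3}{8} \cdot \frac{10172}{107} = \frac{7629}{214}$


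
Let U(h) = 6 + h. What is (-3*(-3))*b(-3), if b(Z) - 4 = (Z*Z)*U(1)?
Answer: 603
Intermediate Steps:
b(Z) = 4 + 7*Z² (b(Z) = 4 + (Z*Z)*(6 + 1) = 4 + Z²*7 = 4 + 7*Z²)
(-3*(-3))*b(-3) = (-3*(-3))*(4 + 7*(-3)²) = 9*(4 + 7*9) = 9*(4 + 63) = 9*67 = 603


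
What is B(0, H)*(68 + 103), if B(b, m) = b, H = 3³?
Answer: 0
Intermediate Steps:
H = 27
B(0, H)*(68 + 103) = 0*(68 + 103) = 0*171 = 0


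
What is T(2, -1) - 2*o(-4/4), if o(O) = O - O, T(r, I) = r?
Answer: 2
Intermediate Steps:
o(O) = 0
T(2, -1) - 2*o(-4/4) = 2 - 2*0 = 2 + 0 = 2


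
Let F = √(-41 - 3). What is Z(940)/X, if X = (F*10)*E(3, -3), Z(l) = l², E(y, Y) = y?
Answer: -44180*I*√11/33 ≈ -4440.3*I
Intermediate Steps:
F = 2*I*√11 (F = √(-44) = 2*I*√11 ≈ 6.6332*I)
X = 60*I*√11 (X = ((2*I*√11)*10)*3 = (20*I*√11)*3 = 60*I*√11 ≈ 199.0*I)
Z(940)/X = 940²/((60*I*√11)) = 883600*(-I*√11/660) = -44180*I*√11/33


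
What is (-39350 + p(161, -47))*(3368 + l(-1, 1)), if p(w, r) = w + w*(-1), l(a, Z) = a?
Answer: -132491450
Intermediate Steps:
p(w, r) = 0 (p(w, r) = w - w = 0)
(-39350 + p(161, -47))*(3368 + l(-1, 1)) = (-39350 + 0)*(3368 - 1) = -39350*3367 = -132491450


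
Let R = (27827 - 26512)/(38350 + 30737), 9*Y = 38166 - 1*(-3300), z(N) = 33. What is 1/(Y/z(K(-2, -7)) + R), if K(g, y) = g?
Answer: 2279871/318350233 ≈ 0.0071615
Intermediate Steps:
Y = 13822/3 (Y = (38166 - 1*(-3300))/9 = (38166 + 3300)/9 = (⅑)*41466 = 13822/3 ≈ 4607.3)
R = 1315/69087 ≈ 0.019034
1/(Y/z(K(-2, -7)) + R) = 1/((13822/3)/33 + 1315/69087) = 1/((13822/3)*(1/33) + 1315/69087) = 1/(13822/99 + 1315/69087) = 1/(318350233/2279871) = 2279871/318350233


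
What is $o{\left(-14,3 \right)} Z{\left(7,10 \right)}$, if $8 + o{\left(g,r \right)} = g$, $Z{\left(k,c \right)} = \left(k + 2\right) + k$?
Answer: $-352$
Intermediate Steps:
$Z{\left(k,c \right)} = 2 + 2 k$ ($Z{\left(k,c \right)} = \left(2 + k\right) + k = 2 + 2 k$)
$o{\left(g,r \right)} = -8 + g$
$o{\left(-14,3 \right)} Z{\left(7,10 \right)} = \left(-8 - 14\right) \left(2 + 2 \cdot 7\right) = - 22 \left(2 + 14\right) = \left(-22\right) 16 = -352$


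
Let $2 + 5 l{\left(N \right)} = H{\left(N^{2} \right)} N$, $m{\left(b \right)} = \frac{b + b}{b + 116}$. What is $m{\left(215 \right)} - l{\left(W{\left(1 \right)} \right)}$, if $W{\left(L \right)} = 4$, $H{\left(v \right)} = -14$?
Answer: $\frac{21348}{1655} \approx 12.899$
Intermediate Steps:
$m{\left(b \right)} = \frac{2 b}{116 + b}$
$l{\left(N \right)} = - \frac{2}{5} - \frac{14 N}{5}$ ($l{\left(N \right)} = - \frac{2}{5} + \frac{\left(-14\right) N}{5} = - \frac{2}{5} - \frac{14 N}{5}$)
$m{\left(215 \right)} - l{\left(W{\left(1 \right)} \right)} = 2 \cdot 215 \frac{1}{116 + 215} - \left(- \frac{2}{5} - \frac{56}{5}\right) = 2 \cdot 215 \cdot \frac{1}{331} - \left(- \frac{2}{5} - \frac{56}{5}\right) = 2 \cdot 215 \cdot \frac{1}{331} - - \frac{58}{5} = \frac{430}{331} + \frac{58}{5} = \frac{21348}{1655}$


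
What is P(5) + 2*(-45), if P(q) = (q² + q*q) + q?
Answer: -35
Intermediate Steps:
P(q) = q + 2*q² (P(q) = (q² + q²) + q = 2*q² + q = q + 2*q²)
P(5) + 2*(-45) = 5*(1 + 2*5) + 2*(-45) = 5*(1 + 10) - 90 = 5*11 - 90 = 55 - 90 = -35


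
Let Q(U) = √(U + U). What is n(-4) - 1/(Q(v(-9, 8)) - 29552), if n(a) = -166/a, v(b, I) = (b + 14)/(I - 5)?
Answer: 108728515889/2619962102 + √30/2619962102 ≈ 41.500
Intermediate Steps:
v(b, I) = (14 + b)/(-5 + I)
Q(U) = √2*√U (Q(U) = √(2*U) = √2*√U)
n(-4) - 1/(Q(v(-9, 8)) - 29552) = -166/(-4) - 1/(√2*√((14 - 9)/(-5 + 8)) - 29552) = -166*(-¼) - 1/(√2*√(5/3) - 29552) = 83/2 - 1/(√2*√((⅓)*5) - 29552) = 83/2 - 1/(√2*√(5/3) - 29552) = 83/2 - 1/(√2*(√15/3) - 29552) = 83/2 - 1/(√30/3 - 29552) = 83/2 - 1/(-29552 + √30/3)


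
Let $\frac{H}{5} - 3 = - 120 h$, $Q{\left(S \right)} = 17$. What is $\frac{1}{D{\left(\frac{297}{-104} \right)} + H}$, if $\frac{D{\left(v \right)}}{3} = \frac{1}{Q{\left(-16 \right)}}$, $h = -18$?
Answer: $\frac{17}{183858} \approx 9.2463 \cdot 10^{-5}$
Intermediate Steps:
$H = 10815$ ($H = 15 + 5 \left(\left(-120\right) \left(-18\right)\right) = 15 + 5 \cdot 2160 = 15 + 10800 = 10815$)
$D{\left(v \right)} = \frac{3}{17}$
$\frac{1}{D{\left(\frac{297}{-104} \right)} + H} = \frac{1}{\frac{3}{17} + 10815} = \frac{1}{\frac{183858}{17}} = \frac{17}{183858}$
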